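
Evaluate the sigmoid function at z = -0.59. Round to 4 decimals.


exp(0.5900) = 1.8040.
1 + exp(-z) = 2.8040.
sigmoid = 1/2.8040 = 0.3566.

0.3566


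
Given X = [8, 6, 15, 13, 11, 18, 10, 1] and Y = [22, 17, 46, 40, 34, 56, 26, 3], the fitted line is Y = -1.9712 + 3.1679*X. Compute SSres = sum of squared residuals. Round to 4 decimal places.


Predicted values from Y = -1.9712 + 3.1679*X.
Residuals: [-1.3720, -0.0362, 0.4527, 0.7885, 1.1243, 0.9490, -3.7078, 1.8033].
SSres = 21.8747.

21.8747


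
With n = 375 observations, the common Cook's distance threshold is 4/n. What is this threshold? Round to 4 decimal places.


The threshold is 4/n.
4/375 = 0.0107.

0.0107


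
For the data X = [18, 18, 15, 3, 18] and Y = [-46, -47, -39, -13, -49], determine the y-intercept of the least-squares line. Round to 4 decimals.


Compute b1 = -2.2837 from the OLS formula.
With xbar = 14.4000 and ybar = -38.8000, the intercept is:
b0 = -38.8000 - -2.2837 * 14.4000 = -5.9149.

-5.9149


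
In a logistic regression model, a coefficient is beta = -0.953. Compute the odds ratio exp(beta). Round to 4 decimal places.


Odds ratio = exp(beta) = exp(-0.953).
= 0.3856.

0.3856


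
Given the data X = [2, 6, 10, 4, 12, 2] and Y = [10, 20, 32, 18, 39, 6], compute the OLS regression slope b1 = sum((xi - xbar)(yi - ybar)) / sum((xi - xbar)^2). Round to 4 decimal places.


First compute the means: xbar = 6.0000, ybar = 20.8333.
Then S_xx = sum((xi - xbar)^2) = 88.0000.
S_xy = sum((xi - xbar)(yi - ybar)) = 262.0000.
b1 = S_xy / S_xx = 262.0000 / 88.0000 = 2.9773.

2.9773


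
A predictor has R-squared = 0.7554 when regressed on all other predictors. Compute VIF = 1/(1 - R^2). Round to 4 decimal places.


Using VIF = 1/(1 - R^2_j):
1 - 0.7554 = 0.2446.
VIF = 4.0883.

4.0883


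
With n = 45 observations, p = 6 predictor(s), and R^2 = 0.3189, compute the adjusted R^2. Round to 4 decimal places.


Adjusted R^2 = 1 - (1 - R^2) * (n-1)/(n-p-1).
(1 - R^2) = 0.6811.
(n-1)/(n-p-1) = 44/38.
(1 - R^2) * (n-1) = 0.6811 * 44 = 29.9684.
Divide by (n-p-1): 29.9684 / 38 = 0.7886.
Adj R^2 = 1 - 0.7886 = 0.2114.

0.2114


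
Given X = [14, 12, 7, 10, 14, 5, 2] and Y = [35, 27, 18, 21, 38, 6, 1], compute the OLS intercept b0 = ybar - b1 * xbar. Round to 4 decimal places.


The slope is b1 = 2.9424.
Sample means are xbar = 9.1429 and ybar = 20.8571.
Intercept: b0 = 20.8571 - (2.9424)(9.1429) = -6.0443.

-6.0443


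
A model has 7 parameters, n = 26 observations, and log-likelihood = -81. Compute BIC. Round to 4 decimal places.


ln(26) = 3.258097.
k * ln(n) = 7 * 3.258097 = 22.806679.
-2L = 162.
BIC = 22.806679 + 162 = 184.806679, which rounds to 184.8067.

184.8067


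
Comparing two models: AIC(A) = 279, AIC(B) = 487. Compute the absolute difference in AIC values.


Absolute difference = |279 - 487| = 208.
The model with lower AIC (A) is preferred.

208


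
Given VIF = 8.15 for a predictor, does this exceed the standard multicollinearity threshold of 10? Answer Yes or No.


Compare VIF = 8.15 to the threshold of 10.
8.15 < 10, so the answer is No.

No


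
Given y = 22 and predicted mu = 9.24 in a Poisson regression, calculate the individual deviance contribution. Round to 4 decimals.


First: ln(22/9.24) = 0.867501.
Then: 22 * 0.867501 = 19.085022.
y - mu = 22 - 9.24 = 12.76.
D = 2(19.085022 - 12.76) = 12.650044, which rounds to 12.6500.

12.6500


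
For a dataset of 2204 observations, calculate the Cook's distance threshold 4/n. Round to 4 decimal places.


The threshold is 4/n.
4/2204 = 0.0018.

0.0018


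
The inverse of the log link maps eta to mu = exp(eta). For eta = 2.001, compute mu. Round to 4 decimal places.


Apply the inverse link:
mu = e^2.001 = 7.3964.

7.3964


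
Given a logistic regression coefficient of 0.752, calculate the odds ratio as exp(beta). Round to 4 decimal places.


Odds ratio = exp(beta) = exp(0.752).
= 2.1212.

2.1212


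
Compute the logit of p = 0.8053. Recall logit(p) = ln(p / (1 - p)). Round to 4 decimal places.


The odds are p/(1-p) = 0.8053 / 0.1947 = 4.1361.
logit(p) = ln(4.1361) = 1.4198.

1.4198


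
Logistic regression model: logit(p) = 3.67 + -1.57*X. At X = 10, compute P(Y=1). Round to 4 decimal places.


Compute z = 3.67 + (-1.57)(10) = -12.0300.
exp(-z) = 167711.4127.
P = 1/(1 + 167711.4127) = 0.0000.

0.0000


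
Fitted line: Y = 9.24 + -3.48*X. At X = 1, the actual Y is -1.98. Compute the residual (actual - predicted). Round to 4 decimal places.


Predicted = 9.24 + -3.48 * 1 = 5.7600.
Residual = -1.98 - 5.7600 = -7.7400.

-7.7400


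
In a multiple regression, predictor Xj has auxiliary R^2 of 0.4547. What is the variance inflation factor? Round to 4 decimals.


VIF = 1 / (1 - 0.4547).
= 1 / 0.5453 = 1.8339.

1.8339


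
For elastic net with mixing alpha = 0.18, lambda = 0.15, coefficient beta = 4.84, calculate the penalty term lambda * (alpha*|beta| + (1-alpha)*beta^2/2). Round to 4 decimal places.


Compute:
L1 = 0.18 * 4.84 = 0.8712.
L2 = 0.82 * 4.84^2 / 2 = 9.6045.
Penalty = 0.15 * (0.8712 + 9.6045) = 1.5714.

1.5714


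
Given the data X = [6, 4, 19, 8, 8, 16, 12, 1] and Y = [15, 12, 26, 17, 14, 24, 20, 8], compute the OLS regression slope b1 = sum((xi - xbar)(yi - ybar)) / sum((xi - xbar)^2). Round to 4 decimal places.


Calculate xbar = 9.2500, ybar = 17.0000.
S_xx = 257.5000, S_xy = 254.0000.
Using b1 = S_xy / S_xx = 254.0000 / 257.5000, we get b1 = 0.9864.

0.9864


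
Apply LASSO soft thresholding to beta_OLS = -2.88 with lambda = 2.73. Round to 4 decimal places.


Absolute value: |-2.88| = 2.88.
Compare to lambda = 2.73.
Since |beta| > lambda, coefficient = sign(beta)*(|beta| - lambda) = -0.1500.

-0.1500


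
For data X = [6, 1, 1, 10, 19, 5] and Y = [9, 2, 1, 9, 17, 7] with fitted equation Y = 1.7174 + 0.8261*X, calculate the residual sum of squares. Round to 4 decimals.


Compute predicted values, then residuals = yi - yhat_i.
Residuals: [2.3260, -0.5435, -1.5435, -0.9784, -0.4133, 1.1521].
SSres = sum(residual^2) = 10.5435.

10.5435


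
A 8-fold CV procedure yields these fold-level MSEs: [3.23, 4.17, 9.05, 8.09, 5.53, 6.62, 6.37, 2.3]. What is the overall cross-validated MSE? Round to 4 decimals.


Sum of fold MSEs = 45.3600.
Average = 45.3600 / 8 = 5.6700.

5.6700


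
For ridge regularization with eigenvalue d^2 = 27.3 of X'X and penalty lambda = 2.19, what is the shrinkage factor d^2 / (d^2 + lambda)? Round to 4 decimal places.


d^2 + lambda = 27.3 + 2.19 = 29.4900.
Shrinkage factor = 27.3/29.4900 = 0.9257.

0.9257


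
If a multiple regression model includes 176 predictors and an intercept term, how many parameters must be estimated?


Including the intercept, the model has 176 predictor coefficients + 1 intercept.
Total = 177.

177


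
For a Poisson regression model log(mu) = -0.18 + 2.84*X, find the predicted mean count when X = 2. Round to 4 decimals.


eta = -0.18 + 2.84 * 2 = 5.5000.
mu = exp(5.5000) = 244.6919.

244.6919


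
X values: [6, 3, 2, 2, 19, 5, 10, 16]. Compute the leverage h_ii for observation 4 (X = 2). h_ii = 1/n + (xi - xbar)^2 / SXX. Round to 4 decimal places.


Compute xbar = 7.8750 with n = 8 observations.
SXX = 298.8750.
Leverage = 1/8 + (2 - 7.8750)^2/298.8750 = 0.2405.

0.2405


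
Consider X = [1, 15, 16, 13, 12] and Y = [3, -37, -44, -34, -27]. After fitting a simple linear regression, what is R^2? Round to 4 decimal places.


After computing the OLS fit (b0=6.5413, b1=-3.0124):
SSres = 17.1777, SStot = 1334.8000.
R^2 = 1 - 17.1777/1334.8000 = 0.9871.

0.9871


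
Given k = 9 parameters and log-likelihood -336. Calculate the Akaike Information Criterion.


Compute:
2k = 2*9 = 18.
-2*loglik = -2*(-336) = 672.
AIC = 18 + 672 = 690.

690


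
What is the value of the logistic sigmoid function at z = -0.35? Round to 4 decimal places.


exp(0.3500) = 1.4191.
1 + exp(-z) = 2.4191.
sigmoid = 1/2.4191 = 0.4134.

0.4134


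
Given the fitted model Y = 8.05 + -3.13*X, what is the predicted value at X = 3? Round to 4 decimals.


Substitute X = 3 into the equation:
Y = 8.05 + -3.13 * 3 = 8.05 + -9.3900 = -1.3400.

-1.3400


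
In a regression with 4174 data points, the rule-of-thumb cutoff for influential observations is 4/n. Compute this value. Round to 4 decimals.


Using the rule of thumb:
Threshold = 4 / 4174 = 0.0010.

0.0010


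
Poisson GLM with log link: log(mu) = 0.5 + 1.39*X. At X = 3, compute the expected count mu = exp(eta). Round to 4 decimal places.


Compute eta = 0.5 + 1.39 * 3 = 4.6700.
Apply inverse link: mu = e^4.6700 = 106.6977.

106.6977


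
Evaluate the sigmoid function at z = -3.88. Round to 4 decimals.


exp(3.8800) = 48.4242.
1 + exp(-z) = 49.4242.
sigmoid = 1/49.4242 = 0.0202.

0.0202


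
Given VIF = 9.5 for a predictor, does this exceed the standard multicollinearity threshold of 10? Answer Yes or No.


The threshold is 10.
VIF = 9.5 is < 10.
Multicollinearity indication: No.

No


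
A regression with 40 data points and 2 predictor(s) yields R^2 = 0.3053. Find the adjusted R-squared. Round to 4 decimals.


Using the formula:
(1 - 0.3053) = 0.6947.
Multiply by 39/37: 0.6947 * 39 = 27.0933, then 27.0933 / 37 = 0.7323.
Adj R^2 = 1 - 0.7323 = 0.2677.

0.2677


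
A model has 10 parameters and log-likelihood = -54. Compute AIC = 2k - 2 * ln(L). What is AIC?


Compute:
2k = 2*10 = 20.
-2*loglik = -2*(-54) = 108.
AIC = 20 + 108 = 128.

128


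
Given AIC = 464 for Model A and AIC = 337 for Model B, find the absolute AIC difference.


Absolute difference = |464 - 337| = 127.
The model with lower AIC (B) is preferred.

127


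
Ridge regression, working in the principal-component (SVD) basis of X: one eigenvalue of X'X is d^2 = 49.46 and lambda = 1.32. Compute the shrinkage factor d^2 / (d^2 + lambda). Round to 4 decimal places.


Denominator = d^2 + lambda = 49.46 + 1.32 = 50.7800.
Shrinkage = 49.46 / 50.7800 = 0.9740.

0.9740


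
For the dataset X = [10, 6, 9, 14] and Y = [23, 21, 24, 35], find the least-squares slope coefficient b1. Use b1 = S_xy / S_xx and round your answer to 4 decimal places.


First compute the means: xbar = 9.7500, ybar = 25.7500.
Then S_xx = sum((xi - xbar)^2) = 32.7500.
S_xy = sum((xi - xbar)(yi - ybar)) = 57.7500.
b1 = S_xy / S_xx = 57.7500 / 32.7500 = 1.7634.

1.7634


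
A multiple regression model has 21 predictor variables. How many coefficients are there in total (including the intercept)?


Each predictor gets one coefficient, plus one intercept.
Total parameters = 21 + 1 = 22.

22


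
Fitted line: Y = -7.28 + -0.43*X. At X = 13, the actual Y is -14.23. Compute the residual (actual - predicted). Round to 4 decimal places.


Fitted value at X = 13 is yhat = -7.28 + -0.43*13 = -12.8700.
Residual = -14.23 - -12.8700 = -1.3600.

-1.3600


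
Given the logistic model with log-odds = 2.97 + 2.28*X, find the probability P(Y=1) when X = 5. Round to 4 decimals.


Compute z = 2.97 + (2.28)(5) = 14.3700.
exp(-z) = 0.0000.
P = 1/(1 + 0.0000) = 1.0000.

1.0000


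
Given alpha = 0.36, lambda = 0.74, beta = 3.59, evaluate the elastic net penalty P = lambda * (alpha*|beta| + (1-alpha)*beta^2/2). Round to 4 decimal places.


L1 component = 0.36 * |3.59| = 1.2924.
L2 component = 0.64 * 3.59^2 / 2 = 4.1242.
Penalty = 0.74 * (1.2924 + 4.1242) = 0.74 * 5.4166 = 4.0083.

4.0083


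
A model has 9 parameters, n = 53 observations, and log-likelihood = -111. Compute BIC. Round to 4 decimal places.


k * ln(n) = 9 * ln(53) = 9 * 3.970292 = 35.732628.
-2 * loglik = -2 * (-111) = 222.
BIC = 35.732628 + 222 = 257.732628, which rounds to 257.7326.

257.7326


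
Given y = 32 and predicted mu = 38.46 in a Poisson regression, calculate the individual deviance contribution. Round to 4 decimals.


y/mu = 32/38.46 = 0.832033 (approx.), and ln(32/38.46) = -0.183883.
y * ln(y/mu) = 32 * -0.183883 = -5.884256.
y - mu = -6.46.
D = 2 * (-5.884256 - -6.46) = 1.151488, which rounds to 1.1515.

1.1515


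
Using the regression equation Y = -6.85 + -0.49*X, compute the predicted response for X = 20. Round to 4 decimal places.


Predicted value:
Y = -6.85 + (-0.49)(20) = -6.85 + -9.8000 = -16.6500.

-16.6500


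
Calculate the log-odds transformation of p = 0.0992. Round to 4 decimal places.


The odds are p/(1-p) = 0.0992 / 0.9008 = 0.1101.
logit(p) = ln(0.1101) = -2.2061.

-2.2061


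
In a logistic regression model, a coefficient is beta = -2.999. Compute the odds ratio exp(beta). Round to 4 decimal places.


exp(-2.999) = 0.0498.
So the odds ratio is 0.0498.

0.0498


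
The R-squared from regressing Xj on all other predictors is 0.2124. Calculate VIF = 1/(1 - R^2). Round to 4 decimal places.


Denominator: 1 - 0.2124 = 0.7876.
VIF = 1 / 0.7876 = 1.2697.

1.2697


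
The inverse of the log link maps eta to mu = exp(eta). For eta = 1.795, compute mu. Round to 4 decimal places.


mu = exp(eta) = exp(1.795).
= 6.0195.

6.0195


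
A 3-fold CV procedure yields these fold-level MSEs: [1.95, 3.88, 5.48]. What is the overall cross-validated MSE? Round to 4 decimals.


Sum of fold MSEs = 11.3100.
Average = 11.3100 / 3 = 3.7700.

3.7700


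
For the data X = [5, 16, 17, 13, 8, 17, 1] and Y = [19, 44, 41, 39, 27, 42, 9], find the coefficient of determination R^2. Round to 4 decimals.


After computing the OLS fit (b0=8.7218, b1=2.0772):
SSres = 34.2468, SStot = 1095.7143.
R^2 = 1 - 34.2468/1095.7143 = 0.9687.

0.9687


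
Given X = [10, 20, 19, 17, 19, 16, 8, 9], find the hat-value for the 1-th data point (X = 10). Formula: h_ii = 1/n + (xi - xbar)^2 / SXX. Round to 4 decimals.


n = 8, xbar = 14.7500.
SXX = sum((xi - xbar)^2) = 171.5000.
h = 1/8 + (10 - 14.7500)^2 / 171.5000 = 0.2566.

0.2566


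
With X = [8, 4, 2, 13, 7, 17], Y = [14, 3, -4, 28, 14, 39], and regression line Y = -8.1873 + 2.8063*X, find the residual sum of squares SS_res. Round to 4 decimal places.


For each point, residual = actual - predicted.
Residuals: [-0.2631, -0.0379, -1.4253, -0.2946, 2.5432, -0.5198].
Sum of squared residuals = 8.9270.

8.9270


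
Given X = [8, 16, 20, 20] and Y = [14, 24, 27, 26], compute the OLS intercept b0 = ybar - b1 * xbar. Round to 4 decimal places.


Compute b1 = 1.0417 from the OLS formula.
With xbar = 16.0000 and ybar = 22.7500, the intercept is:
b0 = 22.7500 - 1.0417 * 16.0000 = 6.0833.

6.0833


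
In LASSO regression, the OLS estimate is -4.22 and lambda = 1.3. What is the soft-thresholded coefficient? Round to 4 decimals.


Absolute value: |-4.22| = 4.22.
Compare to lambda = 1.3.
Since |beta| > lambda, coefficient = sign(beta)*(|beta| - lambda) = -2.9200.

-2.9200


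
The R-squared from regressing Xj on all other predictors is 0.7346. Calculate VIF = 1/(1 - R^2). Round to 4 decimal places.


VIF = 1 / (1 - 0.7346).
= 1 / 0.2654 = 3.7679.

3.7679


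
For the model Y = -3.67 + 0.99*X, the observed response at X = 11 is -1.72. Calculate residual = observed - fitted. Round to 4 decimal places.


Predicted = -3.67 + 0.99 * 11 = 7.2200.
Residual = -1.72 - 7.2200 = -8.9400.

-8.9400


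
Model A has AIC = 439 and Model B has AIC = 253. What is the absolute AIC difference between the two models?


Compute |439 - 253| = 186.
Model B has the smaller AIC.

186


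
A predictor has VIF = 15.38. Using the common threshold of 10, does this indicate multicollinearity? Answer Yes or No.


Check: VIF = 15.38 vs threshold = 10.
Since 15.38 >= 10, the answer is Yes.

Yes


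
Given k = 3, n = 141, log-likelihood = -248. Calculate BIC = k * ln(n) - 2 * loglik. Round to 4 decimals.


k * ln(n) = 3 * ln(141) = 3 * 4.948760 = 14.846280.
-2 * loglik = -2 * (-248) = 496.
BIC = 14.846280 + 496 = 510.846280, which rounds to 510.8463.

510.8463


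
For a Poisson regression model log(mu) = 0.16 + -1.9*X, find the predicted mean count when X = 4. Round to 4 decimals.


eta = 0.16 + -1.9 * 4 = -7.4400.
mu = exp(-7.4400) = 0.0006.

0.0006


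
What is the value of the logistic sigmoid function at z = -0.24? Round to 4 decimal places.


Compute exp(0.2400) = 1.2712.
Sigmoid = 1 / (1 + 1.2712) = 1 / 2.2712 = 0.4403.

0.4403


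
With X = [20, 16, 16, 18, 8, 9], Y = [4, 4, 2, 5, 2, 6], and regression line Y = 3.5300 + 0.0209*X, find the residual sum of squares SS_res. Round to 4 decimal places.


Predicted values from Y = 3.5300 + 0.0209*X.
Residuals: [0.0520, 0.1356, -1.8644, 1.0938, -1.6972, 2.2819].
SSres = 12.7810.

12.7810


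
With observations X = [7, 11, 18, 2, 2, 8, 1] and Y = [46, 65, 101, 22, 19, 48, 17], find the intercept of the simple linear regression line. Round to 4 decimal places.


The slope is b1 = 4.9643.
Sample means are xbar = 7.0000 and ybar = 45.4286.
Intercept: b0 = 45.4286 - (4.9643)(7.0000) = 10.6786.

10.6786


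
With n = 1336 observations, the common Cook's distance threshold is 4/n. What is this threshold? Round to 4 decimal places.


Using the rule of thumb:
Threshold = 4 / 1336 = 0.0030.

0.0030


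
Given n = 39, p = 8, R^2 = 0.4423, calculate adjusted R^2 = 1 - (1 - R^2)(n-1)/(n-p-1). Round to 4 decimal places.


Plug in: Adj R^2 = 1 - (1 - 0.4423) * 38/30.
= 1 - 0.5577 * 38/30
= 1 - 21.1926 / 30
= 1 - 0.7064 = 0.2936.

0.2936


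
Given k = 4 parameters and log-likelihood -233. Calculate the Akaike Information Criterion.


AIC = 2*4 - 2*(-233).
= 8 + 466 = 474.

474


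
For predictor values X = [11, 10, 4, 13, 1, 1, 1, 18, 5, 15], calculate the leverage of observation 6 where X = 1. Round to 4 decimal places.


Mean of X: xbar = 7.9000.
SXX = 358.9000.
For X = 1: h = 1/10 + (1 - 7.9000)^2/358.9000 = 0.2327.

0.2327


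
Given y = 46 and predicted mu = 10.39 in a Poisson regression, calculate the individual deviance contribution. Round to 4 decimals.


y/mu = 46/10.39 = 4.427334 (approx.), and ln(46/10.39) = 1.487798.
y * ln(y/mu) = 46 * 1.487798 = 68.438708.
y - mu = 35.61.
D = 2 * (68.438708 - 35.61) = 65.657416, which rounds to 65.6574.

65.6574


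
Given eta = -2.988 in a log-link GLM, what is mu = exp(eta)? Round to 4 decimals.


mu = exp(eta) = exp(-2.988).
= 0.0504.

0.0504


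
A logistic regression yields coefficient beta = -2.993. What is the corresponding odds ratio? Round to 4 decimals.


exp(-2.993) = 0.0501.
So the odds ratio is 0.0501.

0.0501


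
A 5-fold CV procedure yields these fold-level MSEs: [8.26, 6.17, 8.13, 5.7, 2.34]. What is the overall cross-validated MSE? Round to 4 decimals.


Add all fold MSEs: 30.6000.
Divide by k = 5: 30.6000/5 = 6.1200.

6.1200


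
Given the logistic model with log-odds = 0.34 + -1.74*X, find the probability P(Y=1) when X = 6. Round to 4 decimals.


Compute z = 0.34 + (-1.74)(6) = -10.1000.
exp(-z) = 24343.0094.
P = 1/(1 + 24343.0094) = 0.0000.

0.0000


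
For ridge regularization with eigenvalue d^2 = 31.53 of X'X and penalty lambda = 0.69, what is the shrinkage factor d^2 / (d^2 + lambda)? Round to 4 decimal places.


Compute the denominator: 31.53 + 0.69 = 32.2200.
Shrinkage factor = 31.53 / 32.2200 = 0.9786.

0.9786


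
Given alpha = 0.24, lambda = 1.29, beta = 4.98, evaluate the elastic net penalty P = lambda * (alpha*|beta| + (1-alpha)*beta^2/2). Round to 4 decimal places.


L1 component = 0.24 * |4.98| = 1.1952.
L2 component = 0.76 * 4.98^2 / 2 = 9.4242.
Penalty = 1.29 * (1.1952 + 9.4242) = 1.29 * 10.6194 = 13.6990.

13.6990


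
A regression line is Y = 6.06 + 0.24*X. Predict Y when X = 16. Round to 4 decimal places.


Substitute X = 16 into the equation:
Y = 6.06 + 0.24 * 16 = 6.06 + 3.8400 = 9.9000.

9.9000


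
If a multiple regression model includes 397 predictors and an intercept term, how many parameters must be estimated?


Total coefficients = number of predictors + 1 (for the intercept).
= 397 + 1 = 398.

398


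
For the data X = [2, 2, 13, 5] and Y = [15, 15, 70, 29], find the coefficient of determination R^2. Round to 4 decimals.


Fit the OLS line: b0 = 4.7160, b1 = 5.0062.
SSres = 0.7469.
SStot = 2030.7500.
R^2 = 1 - 0.7469/2030.7500 = 0.9996.

0.9996


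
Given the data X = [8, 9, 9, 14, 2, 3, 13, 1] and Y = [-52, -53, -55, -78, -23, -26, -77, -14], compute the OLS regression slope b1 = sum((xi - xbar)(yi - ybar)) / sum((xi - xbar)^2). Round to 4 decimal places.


The sample means are xbar = 7.3750 and ybar = -47.2500.
Compute S_xx = 169.8750 and S_xy = -831.2500.
Slope b1 = S_xy / S_xx = -831.2500 / 169.8750 = -4.8933.

-4.8933


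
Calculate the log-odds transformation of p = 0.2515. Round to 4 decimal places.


Compute the odds: 0.2515/0.7485 = 0.3360.
Take the natural log: ln(0.3360) = -1.0906.

-1.0906


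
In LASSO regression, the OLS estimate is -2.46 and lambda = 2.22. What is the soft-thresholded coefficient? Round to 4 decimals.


|beta_OLS| = 2.46.
lambda = 2.22.
Since |beta| > lambda, coefficient = sign(beta)*(|beta| - lambda) = -0.2400.
Result = -0.2400.

-0.2400


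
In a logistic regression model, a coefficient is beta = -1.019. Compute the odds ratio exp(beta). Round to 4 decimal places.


Odds ratio = exp(beta) = exp(-1.019).
= 0.3610.

0.3610


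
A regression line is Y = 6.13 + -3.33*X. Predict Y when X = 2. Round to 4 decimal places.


Predicted value:
Y = 6.13 + (-3.33)(2) = 6.13 + -6.6600 = -0.5300.

-0.5300


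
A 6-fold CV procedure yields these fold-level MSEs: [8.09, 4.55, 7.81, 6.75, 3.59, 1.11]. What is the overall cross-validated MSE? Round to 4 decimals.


Sum of fold MSEs = 31.9000.
Average = 31.9000 / 6 = 5.3167.

5.3167


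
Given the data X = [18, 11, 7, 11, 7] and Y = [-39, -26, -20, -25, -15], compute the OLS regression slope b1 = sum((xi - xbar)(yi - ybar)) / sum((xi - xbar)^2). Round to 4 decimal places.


Calculate xbar = 10.8000, ybar = -25.0000.
S_xx = 80.8000, S_xy = -158.0000.
Using b1 = S_xy / S_xx = -158.0000 / 80.8000, we get b1 = -1.9554.

-1.9554


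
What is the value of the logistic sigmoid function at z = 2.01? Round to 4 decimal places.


exp(-2.0100) = 0.1340.
1 + exp(-z) = 1.1340.
sigmoid = 1/1.1340 = 0.8818.

0.8818


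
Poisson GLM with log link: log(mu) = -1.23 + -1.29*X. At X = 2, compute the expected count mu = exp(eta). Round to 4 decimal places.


eta = -1.23 + -1.29 * 2 = -3.8100.
mu = exp(-3.8100) = 0.0221.

0.0221


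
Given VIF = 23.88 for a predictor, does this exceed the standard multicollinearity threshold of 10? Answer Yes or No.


Check: VIF = 23.88 vs threshold = 10.
Since 23.88 >= 10, the answer is Yes.

Yes


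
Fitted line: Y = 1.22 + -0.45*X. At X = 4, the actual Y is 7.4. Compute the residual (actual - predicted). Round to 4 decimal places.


Compute yhat = 1.22 + (-0.45)(4) = -0.5800.
Residual = actual - predicted = 7.4 - -0.5800 = 7.9800.

7.9800


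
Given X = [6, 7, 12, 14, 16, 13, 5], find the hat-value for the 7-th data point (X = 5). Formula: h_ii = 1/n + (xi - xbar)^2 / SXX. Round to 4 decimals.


Compute xbar = 10.4286 with n = 7 observations.
SXX = 113.7143.
Leverage = 1/7 + (5 - 10.4286)^2/113.7143 = 0.4020.

0.4020


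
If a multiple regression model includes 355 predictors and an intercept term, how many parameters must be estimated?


Total coefficients = number of predictors + 1 (for the intercept).
= 355 + 1 = 356.

356


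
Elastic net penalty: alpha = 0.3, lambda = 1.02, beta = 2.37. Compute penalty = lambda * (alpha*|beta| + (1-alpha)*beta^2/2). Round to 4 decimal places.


L1 component = 0.3 * |2.37| = 0.7110.
L2 component = 0.7 * 2.37^2 / 2 = 1.9659.
Penalty = 1.02 * (0.7110 + 1.9659) = 1.02 * 2.6769 = 2.7305.

2.7305


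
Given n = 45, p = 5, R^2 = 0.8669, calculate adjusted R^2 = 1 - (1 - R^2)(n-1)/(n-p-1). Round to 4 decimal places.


Adjusted R^2 = 1 - (1 - R^2) * (n-1)/(n-p-1).
(1 - R^2) = 0.1331.
(n-1)/(n-p-1) = 44/39.
(1 - R^2) * (n-1) = 0.1331 * 44 = 5.8564.
Divide by (n-p-1): 5.8564 / 39 = 0.1502.
Adj R^2 = 1 - 0.1502 = 0.8498.

0.8498


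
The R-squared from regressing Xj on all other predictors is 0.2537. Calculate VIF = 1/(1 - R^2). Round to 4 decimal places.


Denominator: 1 - 0.2537 = 0.7463.
VIF = 1 / 0.7463 = 1.3399.

1.3399


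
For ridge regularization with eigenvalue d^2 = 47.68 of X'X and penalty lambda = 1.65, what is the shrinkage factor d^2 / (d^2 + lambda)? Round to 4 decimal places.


d^2 + lambda = 47.68 + 1.65 = 49.3300.
Shrinkage factor = 47.68/49.3300 = 0.9666.

0.9666


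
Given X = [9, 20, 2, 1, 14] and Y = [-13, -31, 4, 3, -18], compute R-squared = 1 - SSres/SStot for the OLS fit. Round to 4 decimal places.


Fit the OLS line: b0 = 5.7790, b1 = -1.8238.
SSres = 13.1654.
SStot = 874.0000.
R^2 = 1 - 13.1654/874.0000 = 0.9849.

0.9849


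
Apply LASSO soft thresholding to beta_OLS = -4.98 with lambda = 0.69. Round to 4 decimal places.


Absolute value: |-4.98| = 4.98.
Compare to lambda = 0.69.
Since |beta| > lambda, coefficient = sign(beta)*(|beta| - lambda) = -4.2900.

-4.2900


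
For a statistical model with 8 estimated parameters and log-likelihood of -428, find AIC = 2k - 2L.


AIC = 2*8 - 2*(-428).
= 16 + 856 = 872.

872


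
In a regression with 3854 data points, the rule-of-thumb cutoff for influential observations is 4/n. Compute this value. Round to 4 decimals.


Cook's distance cutoff = 4/n = 4/3854.
= 0.0010.

0.0010


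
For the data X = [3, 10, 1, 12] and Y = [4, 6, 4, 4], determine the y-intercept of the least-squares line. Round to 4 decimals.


The slope is b1 = 0.0824.
Sample means are xbar = 6.5000 and ybar = 4.5000.
Intercept: b0 = 4.5000 - (0.0824)(6.5000) = 3.9647.

3.9647


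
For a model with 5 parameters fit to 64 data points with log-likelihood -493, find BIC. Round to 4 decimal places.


Compute k*ln(n) = 5*ln(64) = 5*4.158883 = 20.794415.
Then -2*loglik = 986.
BIC = 20.794415 + 986 = 1006.794415, which rounds to 1006.7944.

1006.7944


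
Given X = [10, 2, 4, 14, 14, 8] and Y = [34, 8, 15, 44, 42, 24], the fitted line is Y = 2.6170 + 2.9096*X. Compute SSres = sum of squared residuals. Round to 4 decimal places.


Compute predicted values, then residuals = yi - yhat_i.
Residuals: [2.2870, -0.4362, 0.7446, 0.6486, -1.3514, -1.8938].
SSres = sum(residual^2) = 11.8085.

11.8085


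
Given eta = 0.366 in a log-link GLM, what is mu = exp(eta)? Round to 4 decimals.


Apply the inverse link:
mu = e^0.366 = 1.4420.

1.4420


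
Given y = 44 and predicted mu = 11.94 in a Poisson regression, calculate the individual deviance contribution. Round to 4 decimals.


First: ln(44/11.94) = 1.304296.
Then: 44 * 1.304296 = 57.389024.
y - mu = 44 - 11.94 = 32.06.
D = 2(57.389024 - 32.06) = 50.658048, which rounds to 50.6580.

50.6580


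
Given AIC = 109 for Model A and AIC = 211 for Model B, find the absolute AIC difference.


|AIC_A - AIC_B| = |109 - 211| = 102.
Model A is preferred (lower AIC).

102


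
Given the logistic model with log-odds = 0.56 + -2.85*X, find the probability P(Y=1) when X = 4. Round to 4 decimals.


Compute z = 0.56 + (-2.85)(4) = -10.8400.
exp(-z) = 51021.3780.
P = 1/(1 + 51021.3780) = 0.0000.

0.0000


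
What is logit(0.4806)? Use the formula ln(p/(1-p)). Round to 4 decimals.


1 - p = 0.5194.
p/(1-p) = 0.9253.
logit = ln(0.9253) = -0.0776.

-0.0776


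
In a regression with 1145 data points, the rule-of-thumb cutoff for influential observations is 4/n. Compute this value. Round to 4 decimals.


Using the rule of thumb:
Threshold = 4 / 1145 = 0.0035.

0.0035


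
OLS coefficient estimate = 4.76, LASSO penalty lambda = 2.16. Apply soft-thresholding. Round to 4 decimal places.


Check: |4.76| = 4.76 vs lambda = 2.16.
Since |beta| > lambda, coefficient = sign(beta)*(|beta| - lambda) = 2.6000.
Soft-thresholded coefficient = 2.6000.

2.6000


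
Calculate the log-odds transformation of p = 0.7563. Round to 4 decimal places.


Compute the odds: 0.7563/0.2437 = 3.1034.
Take the natural log: ln(3.1034) = 1.1325.

1.1325


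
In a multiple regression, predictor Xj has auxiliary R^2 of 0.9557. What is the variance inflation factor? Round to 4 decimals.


VIF = 1 / (1 - 0.9557).
= 1 / 0.0443 = 22.5734.

22.5734


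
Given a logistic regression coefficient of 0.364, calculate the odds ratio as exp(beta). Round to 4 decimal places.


Odds ratio = exp(beta) = exp(0.364).
= 1.4391.

1.4391


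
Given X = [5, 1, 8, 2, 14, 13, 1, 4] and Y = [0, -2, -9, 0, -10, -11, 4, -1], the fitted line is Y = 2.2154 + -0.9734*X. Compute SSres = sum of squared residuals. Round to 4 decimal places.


For each point, residual = actual - predicted.
Residuals: [2.6516, -3.2420, -3.4282, -0.2686, 1.4122, -0.5612, 2.7580, 0.6782].
Sum of squared residuals = 39.7420.

39.7420


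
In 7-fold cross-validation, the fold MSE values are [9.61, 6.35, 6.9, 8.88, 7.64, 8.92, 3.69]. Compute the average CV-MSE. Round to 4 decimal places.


Sum of fold MSEs = 51.9900.
Average = 51.9900 / 7 = 7.4271.

7.4271


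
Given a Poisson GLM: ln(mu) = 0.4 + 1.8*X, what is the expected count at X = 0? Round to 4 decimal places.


eta = 0.4 + 1.8 * 0 = 0.4000.
mu = exp(0.4000) = 1.4918.

1.4918


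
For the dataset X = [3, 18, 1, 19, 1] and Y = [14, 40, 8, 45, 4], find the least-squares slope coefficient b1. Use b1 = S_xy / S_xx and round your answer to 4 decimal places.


Calculate xbar = 8.4000, ybar = 22.2000.
S_xx = 343.2000, S_xy = 696.6000.
Using b1 = S_xy / S_xx = 696.6000 / 343.2000, we get b1 = 2.0297.

2.0297


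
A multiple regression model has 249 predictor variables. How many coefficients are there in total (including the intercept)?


Total coefficients = number of predictors + 1 (for the intercept).
= 249 + 1 = 250.

250


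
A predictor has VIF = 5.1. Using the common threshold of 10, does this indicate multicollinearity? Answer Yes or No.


Check: VIF = 5.1 vs threshold = 10.
Since 5.1 < 10, the answer is No.

No


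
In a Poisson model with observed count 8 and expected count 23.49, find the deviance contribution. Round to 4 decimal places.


First: ln(8/23.49) = -1.077133.
Then: 8 * -1.077133 = -8.617064.
y - mu = 8 - 23.49 = -15.49.
D = 2(-8.617064 - -15.49) = 13.745872, which rounds to 13.7459.

13.7459


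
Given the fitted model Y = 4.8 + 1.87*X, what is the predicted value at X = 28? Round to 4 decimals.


Predicted value:
Y = 4.8 + (1.87)(28) = 4.8 + 52.3600 = 57.1600.

57.1600


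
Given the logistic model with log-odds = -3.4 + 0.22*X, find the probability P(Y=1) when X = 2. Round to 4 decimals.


Compute z = -3.4 + (0.22)(2) = -2.9600.
exp(-z) = 19.2980.
P = 1/(1 + 19.2980) = 0.0493.

0.0493


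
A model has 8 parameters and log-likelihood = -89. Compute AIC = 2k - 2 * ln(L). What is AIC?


Compute:
2k = 2*8 = 16.
-2*loglik = -2*(-89) = 178.
AIC = 16 + 178 = 194.

194


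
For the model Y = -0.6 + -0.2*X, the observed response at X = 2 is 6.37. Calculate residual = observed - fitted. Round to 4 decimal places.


Predicted = -0.6 + -0.2 * 2 = -1.0000.
Residual = 6.37 - -1.0000 = 7.3700.

7.3700


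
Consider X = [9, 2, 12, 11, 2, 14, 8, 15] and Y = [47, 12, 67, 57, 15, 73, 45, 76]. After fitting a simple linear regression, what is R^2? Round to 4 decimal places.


The fitted line is Y = 3.9754 + 4.9342*X.
SSres = 29.1265, SStot = 4238.0000.
R^2 = 1 - SSres/SStot = 0.9931.

0.9931


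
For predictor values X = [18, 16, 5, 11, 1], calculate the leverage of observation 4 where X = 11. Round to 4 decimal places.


n = 5, xbar = 10.2000.
SXX = sum((xi - xbar)^2) = 206.8000.
h = 1/5 + (11 - 10.2000)^2 / 206.8000 = 0.2031.

0.2031


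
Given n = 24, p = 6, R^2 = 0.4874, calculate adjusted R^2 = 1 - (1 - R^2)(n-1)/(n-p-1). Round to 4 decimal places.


Using the formula:
(1 - 0.4874) = 0.5126.
Multiply by 23/17: 0.5126 * 23 = 11.7898, then 11.7898 / 17 = 0.6935.
Adj R^2 = 1 - 0.6935 = 0.3065.

0.3065


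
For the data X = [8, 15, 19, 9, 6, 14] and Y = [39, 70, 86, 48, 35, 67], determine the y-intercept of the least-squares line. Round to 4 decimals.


The slope is b1 = 4.0176.
Sample means are xbar = 11.8333 and ybar = 57.5000.
Intercept: b0 = 57.5000 - (4.0176)(11.8333) = 9.9579.

9.9579


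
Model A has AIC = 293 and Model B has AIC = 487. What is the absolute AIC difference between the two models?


Absolute difference = |293 - 487| = 194.
The model with lower AIC (A) is preferred.

194


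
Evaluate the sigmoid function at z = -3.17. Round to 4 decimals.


First, exp(3.1700) = 23.8075.
Then sigma(z) = 1/(1 + 23.8075) = 0.0403.

0.0403


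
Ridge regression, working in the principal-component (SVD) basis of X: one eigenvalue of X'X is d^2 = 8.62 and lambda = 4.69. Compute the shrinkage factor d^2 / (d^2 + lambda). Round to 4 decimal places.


Denominator = d^2 + lambda = 8.62 + 4.69 = 13.3100.
Shrinkage = 8.62 / 13.3100 = 0.6476.

0.6476


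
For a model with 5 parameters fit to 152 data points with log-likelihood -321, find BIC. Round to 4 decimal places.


ln(152) = 5.023881.
k * ln(n) = 5 * 5.023881 = 25.119405.
-2L = 642.
BIC = 25.119405 + 642 = 667.119405, which rounds to 667.1194.

667.1194


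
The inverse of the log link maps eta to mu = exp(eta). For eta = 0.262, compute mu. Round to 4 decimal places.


The inverse log link gives:
mu = exp(0.262) = 1.2995.

1.2995


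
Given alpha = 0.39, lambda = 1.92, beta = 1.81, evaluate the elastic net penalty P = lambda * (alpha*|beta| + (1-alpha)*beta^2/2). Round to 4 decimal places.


L1 component = 0.39 * |1.81| = 0.7059.
L2 component = 0.61 * 1.81^2 / 2 = 0.9992.
Penalty = 1.92 * (0.7059 + 0.9992) = 1.92 * 1.7051 = 3.2738.

3.2738


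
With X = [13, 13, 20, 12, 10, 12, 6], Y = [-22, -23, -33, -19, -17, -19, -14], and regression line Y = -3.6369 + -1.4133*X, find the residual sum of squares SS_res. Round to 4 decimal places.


For each point, residual = actual - predicted.
Residuals: [0.0098, -0.9902, -1.0971, 1.5965, 0.7699, 1.5965, -1.8833].
Sum of squared residuals = 11.4214.

11.4214


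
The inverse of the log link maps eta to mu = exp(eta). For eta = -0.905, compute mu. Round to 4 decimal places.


Apply the inverse link:
mu = e^-0.905 = 0.4045.

0.4045


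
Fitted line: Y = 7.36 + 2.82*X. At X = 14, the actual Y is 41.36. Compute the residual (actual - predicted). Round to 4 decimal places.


Compute yhat = 7.36 + (2.82)(14) = 46.8400.
Residual = actual - predicted = 41.36 - 46.8400 = -5.4800.

-5.4800


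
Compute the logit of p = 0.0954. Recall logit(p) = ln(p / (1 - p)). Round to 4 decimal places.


Compute the odds: 0.0954/0.9046 = 0.1055.
Take the natural log: ln(0.1055) = -2.2494.

-2.2494


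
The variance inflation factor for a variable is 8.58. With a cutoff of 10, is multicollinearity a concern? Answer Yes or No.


Compare VIF = 8.58 to the threshold of 10.
8.58 < 10, so the answer is No.

No


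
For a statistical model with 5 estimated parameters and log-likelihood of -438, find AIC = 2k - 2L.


Compute:
2k = 2*5 = 10.
-2*loglik = -2*(-438) = 876.
AIC = 10 + 876 = 886.

886


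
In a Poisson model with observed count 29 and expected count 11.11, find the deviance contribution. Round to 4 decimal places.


Compute y*ln(y/mu) = 29*ln(29/11.11) = 29*0.959450 = 27.824050.
y - mu = 17.89.
D = 2*(27.824050 - (17.89)) = 19.868100, which rounds to 19.8681.

19.8681


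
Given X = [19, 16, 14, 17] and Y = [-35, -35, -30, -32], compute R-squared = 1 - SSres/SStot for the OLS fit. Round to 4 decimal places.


After computing the OLS fit (b0=-19.0385, b1=-0.8462):
SSres = 8.6923, SStot = 18.0000.
R^2 = 1 - 8.6923/18.0000 = 0.5171.

0.5171


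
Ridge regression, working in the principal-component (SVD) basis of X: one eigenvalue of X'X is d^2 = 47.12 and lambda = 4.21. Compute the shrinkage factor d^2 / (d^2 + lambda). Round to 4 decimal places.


d^2 + lambda = 47.12 + 4.21 = 51.3300.
Shrinkage factor = 47.12/51.3300 = 0.9180.

0.9180


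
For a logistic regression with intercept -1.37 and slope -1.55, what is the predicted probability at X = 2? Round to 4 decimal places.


z = -1.37 + -1.55 * 2 = -4.4700.
Sigmoid: P = 1 / (1 + exp(4.4700)) = 0.0113.

0.0113


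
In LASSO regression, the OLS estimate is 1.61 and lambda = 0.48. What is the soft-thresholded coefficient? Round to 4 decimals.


|beta_OLS| = 1.61.
lambda = 0.48.
Since |beta| > lambda, coefficient = sign(beta)*(|beta| - lambda) = 1.1300.
Result = 1.1300.

1.1300


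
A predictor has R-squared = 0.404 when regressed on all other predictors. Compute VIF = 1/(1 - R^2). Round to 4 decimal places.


VIF = 1 / (1 - 0.404).
= 1 / 0.596 = 1.6779.

1.6779


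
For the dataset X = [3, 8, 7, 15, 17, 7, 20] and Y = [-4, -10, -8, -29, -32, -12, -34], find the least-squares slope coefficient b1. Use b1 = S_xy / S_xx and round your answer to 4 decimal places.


The sample means are xbar = 11.0000 and ybar = -18.4286.
Compute S_xx = 238.0000 and S_xy = -472.0000.
Slope b1 = S_xy / S_xx = -472.0000 / 238.0000 = -1.9832.

-1.9832


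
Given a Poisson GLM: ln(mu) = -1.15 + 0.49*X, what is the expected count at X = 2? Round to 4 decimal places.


Linear predictor: eta = -1.15 + (0.49)(2) = -0.1700.
Expected count: mu = exp(-0.1700) = 0.8437.

0.8437


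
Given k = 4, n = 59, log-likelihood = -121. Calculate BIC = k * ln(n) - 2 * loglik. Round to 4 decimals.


Compute k*ln(n) = 4*ln(59) = 4*4.077537 = 16.310148.
Then -2*loglik = 242.
BIC = 16.310148 + 242 = 258.310148, which rounds to 258.3101.

258.3101


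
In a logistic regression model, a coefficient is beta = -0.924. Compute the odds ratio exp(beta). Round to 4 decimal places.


The odds ratio is computed as:
OR = e^(-0.924) = 0.3969.

0.3969


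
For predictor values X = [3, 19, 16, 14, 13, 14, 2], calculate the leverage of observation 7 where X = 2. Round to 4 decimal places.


Mean of X: xbar = 11.5714.
SXX = 253.7143.
For X = 2: h = 1/7 + (2 - 11.5714)^2/253.7143 = 0.5039.

0.5039


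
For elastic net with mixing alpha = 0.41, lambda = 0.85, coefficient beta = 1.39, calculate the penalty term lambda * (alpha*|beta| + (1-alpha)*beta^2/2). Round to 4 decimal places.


Compute:
L1 = 0.41 * 1.39 = 0.5699.
L2 = 0.59 * 1.39^2 / 2 = 0.5700.
Penalty = 0.85 * (0.5699 + 0.5700) = 0.9689.

0.9689


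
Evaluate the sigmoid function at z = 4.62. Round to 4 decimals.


exp(-4.6200) = 0.0099.
1 + exp(-z) = 1.0099.
sigmoid = 1/1.0099 = 0.9902.

0.9902


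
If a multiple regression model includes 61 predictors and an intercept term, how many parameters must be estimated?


Including the intercept, the model has 61 predictor coefficients + 1 intercept.
Total = 62.

62


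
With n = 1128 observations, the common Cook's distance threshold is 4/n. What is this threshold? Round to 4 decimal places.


The threshold is 4/n.
4/1128 = 0.0035.

0.0035


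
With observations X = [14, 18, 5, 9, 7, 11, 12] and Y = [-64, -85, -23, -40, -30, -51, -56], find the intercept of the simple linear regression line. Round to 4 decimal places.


First find the slope: b1 = -4.8308.
Means: xbar = 10.8571, ybar = -49.8571.
b0 = ybar - b1 * xbar = -49.8571 - -4.8308 * 10.8571 = 2.5920.

2.5920


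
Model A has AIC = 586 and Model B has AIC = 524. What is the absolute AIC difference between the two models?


Compute |586 - 524| = 62.
Model B has the smaller AIC.

62


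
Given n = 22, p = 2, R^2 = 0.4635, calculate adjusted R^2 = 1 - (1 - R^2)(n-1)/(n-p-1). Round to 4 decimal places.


Plug in: Adj R^2 = 1 - (1 - 0.4635) * 21/19.
= 1 - 0.5365 * 21/19
= 1 - 11.2665 / 19
= 1 - 0.5930 = 0.4070.

0.4070


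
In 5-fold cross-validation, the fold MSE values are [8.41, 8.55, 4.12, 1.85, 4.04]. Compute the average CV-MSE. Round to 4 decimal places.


Sum of fold MSEs = 26.9700.
Average = 26.9700 / 5 = 5.3940.

5.3940
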